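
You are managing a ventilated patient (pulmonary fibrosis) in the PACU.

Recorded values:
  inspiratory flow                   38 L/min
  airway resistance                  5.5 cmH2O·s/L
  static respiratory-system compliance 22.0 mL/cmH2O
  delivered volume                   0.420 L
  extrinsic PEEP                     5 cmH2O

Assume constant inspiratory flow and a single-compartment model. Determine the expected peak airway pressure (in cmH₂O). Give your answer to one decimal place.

Flow: 38 L/min ÷ 60 = 0.6333 L/s.
Equation of motion (constant flow): PIP = Vt/C + R·V̇ + PEEP.
PIP = 420/22.0 + 5.5×0.6333 + 5 = 19.091 + 3.483 + 5 = 27.574 cmH2O.

27.6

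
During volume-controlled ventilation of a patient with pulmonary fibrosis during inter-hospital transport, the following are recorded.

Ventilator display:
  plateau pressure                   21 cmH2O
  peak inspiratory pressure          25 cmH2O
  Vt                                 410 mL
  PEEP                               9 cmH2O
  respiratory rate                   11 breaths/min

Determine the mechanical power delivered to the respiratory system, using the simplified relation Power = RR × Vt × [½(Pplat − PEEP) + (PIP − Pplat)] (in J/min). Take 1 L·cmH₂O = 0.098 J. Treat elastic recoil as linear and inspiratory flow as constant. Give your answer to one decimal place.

4.4

Per-breath work = Vt × [½(Pplat−PEEP) + (PIP−Pplat)] = 0.410 × [0.5×12.0 + 4.0] = 0.410 × 10.0 = 4.1 L·cmH2O.
Power = 11 × 4.1 = 45.1 L·cmH2O/min.
× 0.098 J/(L·cmH2O) → 4.42 J/min.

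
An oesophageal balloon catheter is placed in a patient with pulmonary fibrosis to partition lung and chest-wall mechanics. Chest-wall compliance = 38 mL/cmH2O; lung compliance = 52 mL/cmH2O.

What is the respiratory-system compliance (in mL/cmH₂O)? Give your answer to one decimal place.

Lung and chest wall are elastances in series: 1/Crs = 1/CL + 1/Ccw.
1/Crs = 1/52 + 1/38 = 0.04555.
Crs = 21.954 mL/cmH2O.

22.0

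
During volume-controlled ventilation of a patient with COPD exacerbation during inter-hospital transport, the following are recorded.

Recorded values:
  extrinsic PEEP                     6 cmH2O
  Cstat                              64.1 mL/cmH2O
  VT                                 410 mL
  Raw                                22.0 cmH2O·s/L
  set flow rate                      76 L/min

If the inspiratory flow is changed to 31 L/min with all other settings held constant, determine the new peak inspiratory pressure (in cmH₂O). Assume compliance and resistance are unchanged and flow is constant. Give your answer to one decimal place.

23.8

Flow: 76 L/min ÷ 60 = 1.2667 L/s.
New flow: 31 L/min ÷ 60 = 0.5167 L/s.
PIP = Vt/C + R·V̇ + PEEP (constant-flow equation of motion).
Only the resistive term changes: ΔPIP = R × ΔV̇ = 22.0 × (0.5167 − 1.2667) = 22.0 × -0.75 = -16.5 cmH2O.
Original PIP = 410/64.1 + 22.0×1.2667 + 6 = 40.264 cmH2O; new PIP = 40.264 + (-16.5) = 23.764 cmH2O.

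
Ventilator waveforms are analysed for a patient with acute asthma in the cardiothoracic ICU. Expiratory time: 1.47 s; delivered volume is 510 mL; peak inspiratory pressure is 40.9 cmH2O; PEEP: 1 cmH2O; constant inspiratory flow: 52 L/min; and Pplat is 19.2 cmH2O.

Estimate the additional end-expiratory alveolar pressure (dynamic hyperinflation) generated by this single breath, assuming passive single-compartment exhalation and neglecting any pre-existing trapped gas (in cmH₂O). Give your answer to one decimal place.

2.2

Flow: 52 L/min ÷ 60 = 0.8667 L/s.
R = (PIP − Pplat)/V̇ = (40.9 − 19.2) / 0.8667 = 21.7/0.8667 = 25.037 cmH2O·s/L.
C = Vt/(Pplat − PEEP) = 510.0 / (19.2 − 1) = 510.0/18.2 = 28.022 mL/cmH2O.
τ = R × C = 25.037 × 0.02802 L/cmH2O = 0.7015 s.
Fraction remaining = e^(−Te/τ) = e^(−1.47/0.7015) = 0.123; trapped volume = 510.0 × 0.123 = 62.73 mL.
Additional alveolar pressure from trapping ≈ V_trapped / C = 62.73 / 28.022 = 2.239 cmH2O.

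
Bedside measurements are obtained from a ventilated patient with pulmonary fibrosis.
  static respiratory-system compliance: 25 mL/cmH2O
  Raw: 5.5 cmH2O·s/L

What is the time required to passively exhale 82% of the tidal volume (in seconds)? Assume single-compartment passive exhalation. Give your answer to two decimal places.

0.24

τ = R × C = 5.5 × 25 mL/cmH2O = 5.5 × 0.025 L/cmH2O = 0.1375 s.
Exhaled fraction f = 1 − e^(−t/τ) → t = −τ·ln(1 − f) = −0.1375·ln(0.18) = 0.2358 s.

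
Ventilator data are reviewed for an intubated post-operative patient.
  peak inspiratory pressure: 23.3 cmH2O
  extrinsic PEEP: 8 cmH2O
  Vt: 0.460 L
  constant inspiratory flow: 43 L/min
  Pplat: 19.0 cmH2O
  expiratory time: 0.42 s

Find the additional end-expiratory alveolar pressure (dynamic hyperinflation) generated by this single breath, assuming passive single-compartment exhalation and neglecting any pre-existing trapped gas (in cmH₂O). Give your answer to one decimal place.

Flow: 43 L/min ÷ 60 = 0.7167 L/s.
R = (PIP − Pplat)/V̇ = (23.3 − 19.0) / 0.7167 = 4.3/0.7167 = 6.0 cmH2O·s/L.
C = Vt/(Pplat − PEEP) = 460.0 / (19.0 − 8) = 460.0/11.0 = 41.818 mL/cmH2O.
τ = R × C = 6.0 × 0.04182 L/cmH2O = 0.2509 s.
Fraction remaining = e^(−Te/τ) = e^(−0.42/0.2509) = 0.1875; trapped volume = 460.0 × 0.1875 = 86.25 mL.
Additional alveolar pressure from trapping ≈ V_trapped / C = 86.25 / 41.818 = 2.063 cmH2O.

2.1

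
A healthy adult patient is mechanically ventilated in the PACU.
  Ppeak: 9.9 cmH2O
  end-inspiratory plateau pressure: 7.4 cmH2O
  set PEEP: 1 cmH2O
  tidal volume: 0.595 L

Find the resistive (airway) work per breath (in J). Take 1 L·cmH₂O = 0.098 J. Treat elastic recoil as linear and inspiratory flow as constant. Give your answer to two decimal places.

0.15

With constant inspiratory flow the resistive pressure is constant at PIP − Pplat = 9.9 − 7.4 = 2.5 cmH2O, so resistive work = 2.5 × 0.595 = 1.488 L·cmH2O.
× 0.098 J/(L·cmH2O) → 0.1458 J.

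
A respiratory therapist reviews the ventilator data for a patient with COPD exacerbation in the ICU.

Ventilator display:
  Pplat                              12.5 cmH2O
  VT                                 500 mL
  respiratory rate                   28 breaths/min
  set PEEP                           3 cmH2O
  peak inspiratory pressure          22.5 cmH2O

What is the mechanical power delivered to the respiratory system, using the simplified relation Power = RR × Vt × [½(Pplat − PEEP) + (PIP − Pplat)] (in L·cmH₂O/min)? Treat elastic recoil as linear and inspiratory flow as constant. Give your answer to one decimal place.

Per-breath work = Vt × [½(Pplat−PEEP) + (PIP−Pplat)] = 0.500 × [0.5×9.5 + 10.0] = 0.500 × 14.75 = 7.375 L·cmH2O.
Power = 28 × 7.375 = 206.5 L·cmH2O/min.

206.5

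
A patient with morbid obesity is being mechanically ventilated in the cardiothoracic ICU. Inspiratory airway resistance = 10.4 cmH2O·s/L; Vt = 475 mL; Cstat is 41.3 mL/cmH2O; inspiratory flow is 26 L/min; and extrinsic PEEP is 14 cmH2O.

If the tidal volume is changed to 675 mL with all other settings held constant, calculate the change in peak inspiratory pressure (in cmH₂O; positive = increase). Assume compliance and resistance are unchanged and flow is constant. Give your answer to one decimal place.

PIP = Vt/C + R·V̇ + PEEP (constant-flow equation of motion).
Only the elastic term changes: ΔPIP = ΔVt / C = (675 − 475) / 41.3 = 4.843 cmH2O.

4.8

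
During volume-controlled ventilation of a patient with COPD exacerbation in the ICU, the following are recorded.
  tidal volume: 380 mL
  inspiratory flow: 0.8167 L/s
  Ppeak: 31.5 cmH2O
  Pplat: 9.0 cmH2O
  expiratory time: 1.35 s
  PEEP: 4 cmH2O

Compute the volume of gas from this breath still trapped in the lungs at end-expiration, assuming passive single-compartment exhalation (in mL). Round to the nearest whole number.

199

R = (PIP − Pplat)/V̇ = (31.5 − 9.0) / 0.8167 = 22.5/0.8167 = 27.55 cmH2O·s/L.
C = Vt/(Pplat − PEEP) = 380.0 / (9.0 − 4) = 380.0/5.0 = 76.0 mL/cmH2O.
τ = R × C = 27.55 × 0.076 L/cmH2O = 2.094 s.
Fraction remaining = e^(−Te/τ) = e^(−1.35/2.094) = 0.5248.
Trapped volume = 380.0 × 0.5248 = 199.42 mL.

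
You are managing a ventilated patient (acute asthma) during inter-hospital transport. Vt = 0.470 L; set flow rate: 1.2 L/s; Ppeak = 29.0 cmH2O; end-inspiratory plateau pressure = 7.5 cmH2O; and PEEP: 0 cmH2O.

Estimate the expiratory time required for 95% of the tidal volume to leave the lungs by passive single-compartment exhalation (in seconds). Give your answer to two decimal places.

3.36

R = (PIP − Pplat)/V̇ = (29.0 − 7.5) / 1.2 = 21.5/1.2 = 17.917 cmH2O·s/L.
C = Vt/(Pplat − PEEP) = 470.0 / (7.5 − 0) = 470.0/7.5 = 62.667 mL/cmH2O.
τ = R × C = 17.917 × 0.06267 L/cmH2O = 1.123 s.
t = −τ·ln(1 − 0.95) = −1.123·ln(0.05) = 3.364 s.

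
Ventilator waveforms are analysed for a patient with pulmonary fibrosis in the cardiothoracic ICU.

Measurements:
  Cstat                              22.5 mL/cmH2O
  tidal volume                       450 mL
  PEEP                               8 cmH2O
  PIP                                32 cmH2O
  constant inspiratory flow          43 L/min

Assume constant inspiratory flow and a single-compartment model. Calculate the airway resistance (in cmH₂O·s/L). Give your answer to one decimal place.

Flow: 43 L/min ÷ 60 = 0.7167 L/s.
Equation of motion (constant flow): PIP = Vt/C + R·V̇ + PEEP.
R·V̇ = PIP − Vt/C − PEEP = 32 − 450/22.5 − 8 = 32 − 20.0 − 8 = 4.0 cmH2O.
R = 4.0 / 0.7167 = 5.581 cmH2O·s/L.

5.6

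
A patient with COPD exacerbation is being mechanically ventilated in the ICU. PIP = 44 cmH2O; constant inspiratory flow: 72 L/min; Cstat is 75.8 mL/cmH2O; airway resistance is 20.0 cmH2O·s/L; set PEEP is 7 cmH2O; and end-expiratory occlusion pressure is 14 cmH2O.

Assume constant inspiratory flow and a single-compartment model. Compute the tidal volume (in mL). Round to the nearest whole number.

455

Flow: 72 L/min ÷ 60 = 1.2 L/s.
Total PEEP = 14 cmH2O (set 7 + intrinsic 7); this is the baseline alveolar pressure.
Equation of motion (constant flow): PIP = Vt/C + R·V̇ + PEEP.
Vt/C = PIP − R·V̇ − PEEP = 44 − 24.0 − 14 = 6.0 cmH2O.
Vt = C × 6.0 = 75.8 × 6.0 = 454.8 mL.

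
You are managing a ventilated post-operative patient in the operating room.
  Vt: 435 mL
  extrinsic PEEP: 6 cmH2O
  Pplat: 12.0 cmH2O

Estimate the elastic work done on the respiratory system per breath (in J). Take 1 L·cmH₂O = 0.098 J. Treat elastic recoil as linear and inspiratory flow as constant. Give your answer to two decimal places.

0.13

Elastic work ≈ ½ × (Pplat − PEEP) × Vt = 0.5 × (12.0 − 6) × 0.435 L = 0.5 × 6.0 × 0.435 = 1.305 L·cmH2O.
× 0.098 J/(L·cmH2O) → 0.1279 J.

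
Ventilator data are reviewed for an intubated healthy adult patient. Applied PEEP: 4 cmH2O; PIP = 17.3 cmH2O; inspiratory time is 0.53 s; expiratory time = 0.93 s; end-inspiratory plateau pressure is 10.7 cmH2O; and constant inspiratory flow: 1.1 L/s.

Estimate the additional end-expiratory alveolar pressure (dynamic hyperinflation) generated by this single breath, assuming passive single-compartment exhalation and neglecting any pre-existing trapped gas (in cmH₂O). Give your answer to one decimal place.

1.1

Vt = flow × Ti = 1.1 L/s × 0.53 s × 1000 mL/L = 583.0 mL.
R = (PIP − Pplat)/V̇ = (17.3 − 10.7) / 1.1 = 6.6/1.1 = 6.0 cmH2O·s/L.
C = Vt/(Pplat − PEEP) = 583.0 / (10.7 − 4) = 583.0/6.7 = 87.015 mL/cmH2O.
τ = R × C = 6.0 × 0.08702 L/cmH2O = 0.5221 s.
Fraction remaining = e^(−Te/τ) = e^(−0.93/0.5221) = 0.1684; trapped volume = 583.0 × 0.1684 = 98.177 mL.
Additional alveolar pressure from trapping ≈ V_trapped / C = 98.177 / 87.015 = 1.128 cmH2O.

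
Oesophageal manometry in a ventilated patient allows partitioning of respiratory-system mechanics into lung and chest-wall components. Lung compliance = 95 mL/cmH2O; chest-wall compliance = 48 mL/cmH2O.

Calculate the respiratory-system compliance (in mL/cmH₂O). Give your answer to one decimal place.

31.9

Lung and chest wall are elastances in series: 1/Crs = 1/CL + 1/Ccw.
1/Crs = 1/95 + 1/48 = 0.03136.
Crs = 31.888 mL/cmH2O.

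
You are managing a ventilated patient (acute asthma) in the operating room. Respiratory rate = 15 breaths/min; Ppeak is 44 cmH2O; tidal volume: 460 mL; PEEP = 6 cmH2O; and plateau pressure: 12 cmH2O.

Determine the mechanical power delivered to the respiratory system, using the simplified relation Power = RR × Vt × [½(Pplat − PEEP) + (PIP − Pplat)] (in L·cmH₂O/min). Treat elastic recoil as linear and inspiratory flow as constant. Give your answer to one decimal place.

241.5

Per-breath work = Vt × [½(Pplat−PEEP) + (PIP−Pplat)] = 0.460 × [0.5×6.0 + 32.0] = 0.460 × 35.0 = 16.1 L·cmH2O.
Power = 15 × 16.1 = 241.5 L·cmH2O/min.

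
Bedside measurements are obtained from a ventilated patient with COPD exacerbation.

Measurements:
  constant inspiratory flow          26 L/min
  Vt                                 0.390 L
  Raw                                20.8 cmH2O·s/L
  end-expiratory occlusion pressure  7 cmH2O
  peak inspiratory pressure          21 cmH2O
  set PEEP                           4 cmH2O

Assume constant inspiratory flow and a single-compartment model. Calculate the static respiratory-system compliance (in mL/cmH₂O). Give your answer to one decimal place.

78.2

Flow: 26 L/min ÷ 60 = 0.4333 L/s.
Total PEEP = 7 cmH2O (set 4 + intrinsic 3); this is the baseline alveolar pressure.
Equation of motion (constant flow): PIP = Vt/C + R·V̇ + PEEP.
Vt/C = PIP − R·V̇ − PEEP = 21 − 20.8×0.4333 − 7 = 21 − 9.013 − 7 = 4.987 cmH2O.
C = Vt / 4.987 = 390 / 4.987 = 78.203 mL/cmH2O.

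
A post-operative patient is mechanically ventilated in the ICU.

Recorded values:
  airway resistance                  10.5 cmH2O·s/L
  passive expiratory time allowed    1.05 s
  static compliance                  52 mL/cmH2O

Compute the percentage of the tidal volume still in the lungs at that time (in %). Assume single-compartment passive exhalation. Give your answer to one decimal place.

τ = R × C = 10.5 × 52 mL/cmH2O = 10.5 × 0.052 L/cmH2O = 0.546 s.
Passive exhalation: V(t)/V₀ = e^(−t/τ) = e^(−1.05/0.546) = 0.1462.
Fraction remaining = 0.1462 → 14.62%.

14.6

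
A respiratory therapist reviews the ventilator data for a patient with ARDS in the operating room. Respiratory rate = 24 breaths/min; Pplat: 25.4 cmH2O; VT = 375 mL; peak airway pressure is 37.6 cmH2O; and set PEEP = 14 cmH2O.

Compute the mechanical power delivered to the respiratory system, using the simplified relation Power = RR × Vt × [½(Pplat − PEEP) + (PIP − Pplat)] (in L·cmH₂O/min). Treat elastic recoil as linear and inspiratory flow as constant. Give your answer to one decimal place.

Per-breath work = Vt × [½(Pplat−PEEP) + (PIP−Pplat)] = 0.375 × [0.5×11.4 + 12.2] = 0.375 × 17.9 = 6.713 L·cmH2O.
Power = 24 × 6.713 = 161.11 L·cmH2O/min.

161.1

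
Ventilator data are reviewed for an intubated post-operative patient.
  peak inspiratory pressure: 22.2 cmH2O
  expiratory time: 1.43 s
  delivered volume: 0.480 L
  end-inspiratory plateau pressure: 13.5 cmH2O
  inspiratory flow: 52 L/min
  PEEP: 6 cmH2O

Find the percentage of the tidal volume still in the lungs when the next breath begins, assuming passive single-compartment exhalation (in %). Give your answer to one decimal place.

Flow: 52 L/min ÷ 60 = 0.8667 L/s.
R = (PIP − Pplat)/V̇ = (22.2 − 13.5) / 0.8667 = 8.7/0.8667 = 10.038 cmH2O·s/L.
C = Vt/(Pplat − PEEP) = 480.0 / (13.5 − 6) = 480.0/7.5 = 64.0 mL/cmH2O.
τ = R × C = 10.038 × 0.064 L/cmH2O = 0.6424 s.
Fraction remaining at end-expiration = e^(−Te/τ) = e^(−1.43/0.6424) = 0.108 → 10.8%.

10.8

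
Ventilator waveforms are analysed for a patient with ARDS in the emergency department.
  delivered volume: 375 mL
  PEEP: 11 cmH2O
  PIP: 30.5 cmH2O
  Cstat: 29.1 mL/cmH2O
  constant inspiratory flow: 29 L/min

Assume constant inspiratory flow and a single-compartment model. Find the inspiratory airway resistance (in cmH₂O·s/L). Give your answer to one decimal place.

Flow: 29 L/min ÷ 60 = 0.4833 L/s.
Equation of motion (constant flow): PIP = Vt/C + R·V̇ + PEEP.
R·V̇ = PIP − Vt/C − PEEP = 30.5 − 375/29.1 − 11 = 30.5 − 12.887 − 11 = 6.613 cmH2O.
R = 6.613 / 0.4833 = 13.683 cmH2O·s/L.

13.7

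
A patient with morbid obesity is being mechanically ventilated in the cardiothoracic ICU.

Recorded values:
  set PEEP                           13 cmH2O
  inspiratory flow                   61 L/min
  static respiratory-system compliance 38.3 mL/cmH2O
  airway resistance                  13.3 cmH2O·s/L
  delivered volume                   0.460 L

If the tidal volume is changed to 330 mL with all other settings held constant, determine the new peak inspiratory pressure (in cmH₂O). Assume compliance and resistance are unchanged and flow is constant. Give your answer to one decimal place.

35.1

Flow: 61 L/min ÷ 60 = 1.0167 L/s.
PIP = Vt/C + R·V̇ + PEEP (constant-flow equation of motion).
Only the elastic term changes: ΔPIP = ΔVt / C = (330 − 460) / 38.3 = -3.394 cmH2O.
Original PIP = 460/38.3 + 13.3×1.0167 + 13 = 38.533 cmH2O; new PIP = 38.533 + (-3.394) = 35.139 cmH2O.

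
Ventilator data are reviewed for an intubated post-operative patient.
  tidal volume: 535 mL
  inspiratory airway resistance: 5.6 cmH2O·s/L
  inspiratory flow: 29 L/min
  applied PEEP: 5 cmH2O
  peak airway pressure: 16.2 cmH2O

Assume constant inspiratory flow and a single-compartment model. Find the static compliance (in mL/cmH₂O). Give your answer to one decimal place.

Flow: 29 L/min ÷ 60 = 0.4833 L/s.
Equation of motion (constant flow): PIP = Vt/C + R·V̇ + PEEP.
Vt/C = PIP − R·V̇ − PEEP = 16.2 − 5.6×0.4833 − 5 = 16.2 − 2.706 − 5 = 8.494 cmH2O.
C = Vt / 8.494 = 535 / 8.494 = 62.986 mL/cmH2O.

63.0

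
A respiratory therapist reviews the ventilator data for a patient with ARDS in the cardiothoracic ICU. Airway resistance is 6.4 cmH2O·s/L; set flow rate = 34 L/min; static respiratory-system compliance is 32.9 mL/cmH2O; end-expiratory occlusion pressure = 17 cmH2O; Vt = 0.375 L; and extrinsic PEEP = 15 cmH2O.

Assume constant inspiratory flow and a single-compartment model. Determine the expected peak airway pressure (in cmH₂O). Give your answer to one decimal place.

Flow: 34 L/min ÷ 60 = 0.5667 L/s.
Total PEEP = 17 cmH2O (set 15 + intrinsic 2); this is the baseline alveolar pressure.
Equation of motion (constant flow): PIP = Vt/C + R·V̇ + PEEP.
PIP = 375/32.9 + 6.4×0.5667 + 17 = 11.398 + 3.627 + 17 = 32.025 cmH2O.

32.0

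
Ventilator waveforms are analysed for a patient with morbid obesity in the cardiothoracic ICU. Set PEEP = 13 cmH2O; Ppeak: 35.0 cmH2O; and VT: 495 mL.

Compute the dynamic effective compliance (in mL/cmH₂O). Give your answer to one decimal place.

22.5

Dynamic compliance = Vt / (PIP − PEEP) = 495 / (35.0 − 13) = 495 / 22.0 = 22.5 mL/cmH2O.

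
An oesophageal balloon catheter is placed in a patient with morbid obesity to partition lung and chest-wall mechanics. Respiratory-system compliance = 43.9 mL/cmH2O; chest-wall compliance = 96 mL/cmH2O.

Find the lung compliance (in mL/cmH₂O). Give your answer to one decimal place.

1/CL = 1/Crs − 1/Ccw.
1/CL = 1/43.9 − 1/96 = 0.01236.
CL = 80.906 mL/cmH2O.

80.9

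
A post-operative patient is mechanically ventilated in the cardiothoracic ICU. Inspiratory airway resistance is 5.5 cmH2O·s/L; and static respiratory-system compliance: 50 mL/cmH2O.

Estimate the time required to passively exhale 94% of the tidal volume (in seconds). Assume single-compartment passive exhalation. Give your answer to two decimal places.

0.77

τ = R × C = 5.5 × 50 mL/cmH2O = 5.5 × 0.050 L/cmH2O = 0.275 s.
Exhaled fraction f = 1 − e^(−t/τ) → t = −τ·ln(1 − f) = −0.275·ln(0.06) = 0.7737 s.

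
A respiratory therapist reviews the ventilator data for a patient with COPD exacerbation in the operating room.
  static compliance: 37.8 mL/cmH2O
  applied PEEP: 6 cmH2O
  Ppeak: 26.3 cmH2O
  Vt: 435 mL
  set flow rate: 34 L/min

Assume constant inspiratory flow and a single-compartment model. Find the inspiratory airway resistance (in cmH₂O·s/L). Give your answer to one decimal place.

Flow: 34 L/min ÷ 60 = 0.5667 L/s.
Equation of motion (constant flow): PIP = Vt/C + R·V̇ + PEEP.
R·V̇ = PIP − Vt/C − PEEP = 26.3 − 435/37.8 − 6 = 26.3 − 11.508 − 6 = 8.792 cmH2O.
R = 8.792 / 0.5667 = 15.514 cmH2O·s/L.

15.5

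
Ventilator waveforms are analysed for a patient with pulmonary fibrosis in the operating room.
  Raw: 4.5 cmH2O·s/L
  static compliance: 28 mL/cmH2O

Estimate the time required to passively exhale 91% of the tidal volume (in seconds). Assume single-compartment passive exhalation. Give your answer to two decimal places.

0.30

τ = R × C = 4.5 × 28 mL/cmH2O = 4.5 × 0.028 L/cmH2O = 0.126 s.
Exhaled fraction f = 1 − e^(−t/τ) → t = −τ·ln(1 − f) = −0.126·ln(0.09) = 0.3034 s.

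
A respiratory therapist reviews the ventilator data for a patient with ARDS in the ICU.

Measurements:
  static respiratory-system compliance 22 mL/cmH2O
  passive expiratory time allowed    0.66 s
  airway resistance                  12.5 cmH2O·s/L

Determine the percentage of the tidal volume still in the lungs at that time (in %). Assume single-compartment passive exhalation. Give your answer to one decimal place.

9.1

τ = R × C = 12.5 × 22 mL/cmH2O = 12.5 × 0.022 L/cmH2O = 0.275 s.
Passive exhalation: V(t)/V₀ = e^(−t/τ) = e^(−0.66/0.275) = 0.09072.
Fraction remaining = 0.09072 → 9.072%.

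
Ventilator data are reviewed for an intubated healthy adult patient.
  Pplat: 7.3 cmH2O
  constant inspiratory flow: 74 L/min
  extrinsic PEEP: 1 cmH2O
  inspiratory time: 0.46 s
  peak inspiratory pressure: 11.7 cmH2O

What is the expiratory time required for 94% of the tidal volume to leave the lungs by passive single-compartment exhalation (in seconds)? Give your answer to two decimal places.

Flow: 74 L/min ÷ 60 = 1.2333 L/s.
Vt = flow × Ti = 1.2333 L/s × 0.46 s × 1000 mL/L = 567.32 mL.
R = (PIP − Pplat)/V̇ = (11.7 − 7.3) / 1.2333 = 4.4/1.2333 = 3.568 cmH2O·s/L.
C = Vt/(Pplat − PEEP) = 567.32 / (7.3 − 1) = 567.32/6.3 = 90.051 mL/cmH2O.
τ = R × C = 3.568 × 0.09005 L/cmH2O = 0.3213 s.
t = −τ·ln(1 − 0.94) = −0.3213·ln(0.06) = 0.9039 s.

0.90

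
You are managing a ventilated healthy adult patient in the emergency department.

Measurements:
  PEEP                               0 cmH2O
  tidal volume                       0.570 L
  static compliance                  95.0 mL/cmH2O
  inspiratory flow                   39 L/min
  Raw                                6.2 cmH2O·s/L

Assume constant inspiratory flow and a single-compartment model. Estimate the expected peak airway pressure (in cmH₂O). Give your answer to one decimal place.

Flow: 39 L/min ÷ 60 = 0.65 L/s.
Equation of motion (constant flow): PIP = Vt/C + R·V̇ + PEEP.
PIP = 570/95.0 + 6.2×0.65 + 0 = 6.0 + 4.03 + 0 = 10.03 cmH2O.

10.0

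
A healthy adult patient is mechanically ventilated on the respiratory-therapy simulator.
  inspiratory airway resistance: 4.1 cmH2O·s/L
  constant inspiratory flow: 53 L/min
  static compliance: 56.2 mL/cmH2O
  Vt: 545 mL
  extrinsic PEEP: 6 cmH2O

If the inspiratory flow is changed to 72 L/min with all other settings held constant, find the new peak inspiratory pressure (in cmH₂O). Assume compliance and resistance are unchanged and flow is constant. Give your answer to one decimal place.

20.6

Flow: 53 L/min ÷ 60 = 0.8833 L/s.
New flow: 72 L/min ÷ 60 = 1.2 L/s.
PIP = Vt/C + R·V̇ + PEEP (constant-flow equation of motion).
Only the resistive term changes: ΔPIP = R × ΔV̇ = 4.1 × (1.2 − 0.8833) = 4.1 × 0.3167 = 1.298 cmH2O.
Original PIP = 545/56.2 + 4.1×0.8833 + 6 = 19.319 cmH2O; new PIP = 19.319 + (1.298) = 20.617 cmH2O.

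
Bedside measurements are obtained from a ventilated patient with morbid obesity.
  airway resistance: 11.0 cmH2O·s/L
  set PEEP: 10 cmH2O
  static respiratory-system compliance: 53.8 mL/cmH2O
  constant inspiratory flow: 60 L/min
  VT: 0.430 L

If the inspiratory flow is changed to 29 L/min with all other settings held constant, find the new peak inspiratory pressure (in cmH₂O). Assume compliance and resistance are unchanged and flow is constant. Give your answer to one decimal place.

23.3

Flow: 60 L/min ÷ 60 = 1 L/s.
New flow: 29 L/min ÷ 60 = 0.4833 L/s.
PIP = Vt/C + R·V̇ + PEEP (constant-flow equation of motion).
Only the resistive term changes: ΔPIP = R × ΔV̇ = 11.0 × (0.4833 − 1) = 11.0 × -0.5167 = -5.684 cmH2O.
Original PIP = 430/53.8 + 11.0×1 + 10 = 28.993 cmH2O; new PIP = 28.993 + (-5.684) = 23.309 cmH2O.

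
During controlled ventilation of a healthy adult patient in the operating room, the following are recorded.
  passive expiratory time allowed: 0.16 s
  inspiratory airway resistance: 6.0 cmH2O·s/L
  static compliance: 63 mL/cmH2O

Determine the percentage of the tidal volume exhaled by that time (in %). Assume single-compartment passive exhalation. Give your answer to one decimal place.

34.5

τ = R × C = 6.0 × 63 mL/cmH2O = 6.0 × 0.063 L/cmH2O = 0.378 s.
Passive exhalation: V(t)/V₀ = e^(−t/τ) = e^(−0.16/0.378) = 0.6549.
Fraction exhaled = 1 − 0.6549 = 0.3451 → 34.51%.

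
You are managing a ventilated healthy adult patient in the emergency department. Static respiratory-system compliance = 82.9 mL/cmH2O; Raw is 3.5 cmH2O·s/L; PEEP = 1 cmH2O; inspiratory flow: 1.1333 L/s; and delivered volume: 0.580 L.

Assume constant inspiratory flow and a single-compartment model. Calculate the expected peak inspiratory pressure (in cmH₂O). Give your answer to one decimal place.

12.0

Equation of motion (constant flow): PIP = Vt/C + R·V̇ + PEEP.
PIP = 580/82.9 + 3.5×1.1333 + 1 = 6.996 + 3.967 + 1 = 11.963 cmH2O.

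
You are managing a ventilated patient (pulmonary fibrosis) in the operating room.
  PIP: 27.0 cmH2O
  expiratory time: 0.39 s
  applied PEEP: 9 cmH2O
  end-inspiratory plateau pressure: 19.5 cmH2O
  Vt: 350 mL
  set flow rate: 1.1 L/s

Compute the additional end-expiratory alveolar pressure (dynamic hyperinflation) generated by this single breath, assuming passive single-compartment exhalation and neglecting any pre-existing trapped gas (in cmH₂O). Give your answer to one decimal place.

R = (PIP − Pplat)/V̇ = (27.0 − 19.5) / 1.1 = 7.5/1.1 = 6.818 cmH2O·s/L.
C = Vt/(Pplat − PEEP) = 350.0 / (19.5 − 9) = 350.0/10.5 = 33.333 mL/cmH2O.
τ = R × C = 6.818 × 0.03333 L/cmH2O = 0.2272 s.
Fraction remaining = e^(−Te/τ) = e^(−0.39/0.2272) = 0.1797; trapped volume = 350.0 × 0.1797 = 62.895 mL.
Additional alveolar pressure from trapping ≈ V_trapped / C = 62.895 / 33.333 = 1.887 cmH2O.

1.9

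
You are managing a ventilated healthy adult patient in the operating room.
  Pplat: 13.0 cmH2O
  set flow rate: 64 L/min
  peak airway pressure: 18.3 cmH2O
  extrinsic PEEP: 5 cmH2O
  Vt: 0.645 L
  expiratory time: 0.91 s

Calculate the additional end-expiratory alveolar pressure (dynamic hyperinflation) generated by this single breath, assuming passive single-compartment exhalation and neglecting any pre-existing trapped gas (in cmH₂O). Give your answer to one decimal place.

0.8

Flow: 64 L/min ÷ 60 = 1.0667 L/s.
R = (PIP − Pplat)/V̇ = (18.3 − 13.0) / 1.0667 = 5.3/1.0667 = 4.969 cmH2O·s/L.
C = Vt/(Pplat − PEEP) = 645.0 / (13.0 − 5) = 645.0/8.0 = 80.625 mL/cmH2O.
τ = R × C = 4.969 × 0.08063 L/cmH2O = 0.4007 s.
Fraction remaining = e^(−Te/τ) = e^(−0.91/0.4007) = 0.1032; trapped volume = 645.0 × 0.1032 = 66.564 mL.
Additional alveolar pressure from trapping ≈ V_trapped / C = 66.564 / 80.625 = 0.8256 cmH2O.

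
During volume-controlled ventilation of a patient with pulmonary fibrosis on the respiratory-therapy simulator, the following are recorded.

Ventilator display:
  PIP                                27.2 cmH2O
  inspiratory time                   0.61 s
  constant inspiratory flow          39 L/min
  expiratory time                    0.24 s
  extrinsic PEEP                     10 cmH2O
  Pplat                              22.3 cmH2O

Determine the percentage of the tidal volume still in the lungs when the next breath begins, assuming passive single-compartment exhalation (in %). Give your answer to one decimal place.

Flow: 39 L/min ÷ 60 = 0.65 L/s.
Vt = flow × Ti = 0.65 L/s × 0.61 s × 1000 mL/L = 396.5 mL.
R = (PIP − Pplat)/V̇ = (27.2 − 22.3) / 0.65 = 4.9/0.65 = 7.538 cmH2O·s/L.
C = Vt/(Pplat − PEEP) = 396.5 / (22.3 − 10) = 396.5/12.3 = 32.236 mL/cmH2O.
τ = R × C = 7.538 × 0.03224 L/cmH2O = 0.243 s.
Fraction remaining at end-expiration = e^(−Te/τ) = e^(−0.24/0.243) = 0.3724 → 37.24%.

37.2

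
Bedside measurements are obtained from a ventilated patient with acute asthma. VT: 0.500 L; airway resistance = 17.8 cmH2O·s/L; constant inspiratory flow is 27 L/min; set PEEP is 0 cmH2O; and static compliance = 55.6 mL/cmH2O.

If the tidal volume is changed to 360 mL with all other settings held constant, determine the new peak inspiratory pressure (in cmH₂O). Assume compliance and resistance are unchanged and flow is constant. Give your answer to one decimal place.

14.5

Flow: 27 L/min ÷ 60 = 0.45 L/s.
PIP = Vt/C + R·V̇ + PEEP (constant-flow equation of motion).
Only the elastic term changes: ΔPIP = ΔVt / C = (360 − 500) / 55.6 = -2.518 cmH2O.
Original PIP = 500/55.6 + 17.8×0.45 + 0 = 17.003 cmH2O; new PIP = 17.003 + (-2.518) = 14.485 cmH2O.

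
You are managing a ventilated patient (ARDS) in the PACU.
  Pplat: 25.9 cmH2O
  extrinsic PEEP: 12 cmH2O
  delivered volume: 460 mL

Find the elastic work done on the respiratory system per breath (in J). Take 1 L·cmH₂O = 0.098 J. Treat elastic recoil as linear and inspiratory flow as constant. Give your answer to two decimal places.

Elastic work ≈ ½ × (Pplat − PEEP) × Vt = 0.5 × (25.9 − 12) × 0.460 L = 0.5 × 13.9 × 0.460 = 3.197 L·cmH2O.
× 0.098 J/(L·cmH2O) → 0.3133 J.

0.31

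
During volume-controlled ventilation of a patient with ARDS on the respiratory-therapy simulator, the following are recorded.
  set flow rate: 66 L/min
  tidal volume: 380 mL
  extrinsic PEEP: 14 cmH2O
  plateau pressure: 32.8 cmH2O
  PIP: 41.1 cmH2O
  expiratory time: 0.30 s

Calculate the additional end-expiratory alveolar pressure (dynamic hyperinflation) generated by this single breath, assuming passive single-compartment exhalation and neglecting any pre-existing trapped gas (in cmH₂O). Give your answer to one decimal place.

2.6

Flow: 66 L/min ÷ 60 = 1.1 L/s.
R = (PIP − Pplat)/V̇ = (41.1 − 32.8) / 1.1 = 8.3/1.1 = 7.545 cmH2O·s/L.
C = Vt/(Pplat − PEEP) = 380.0 / (32.8 − 14) = 380.0/18.8 = 20.213 mL/cmH2O.
τ = R × C = 7.545 × 0.02021 L/cmH2O = 0.1525 s.
Fraction remaining = e^(−Te/τ) = e^(−0.30/0.1525) = 0.1398; trapped volume = 380.0 × 0.1398 = 53.124 mL.
Additional alveolar pressure from trapping ≈ V_trapped / C = 53.124 / 20.213 = 2.628 cmH2O.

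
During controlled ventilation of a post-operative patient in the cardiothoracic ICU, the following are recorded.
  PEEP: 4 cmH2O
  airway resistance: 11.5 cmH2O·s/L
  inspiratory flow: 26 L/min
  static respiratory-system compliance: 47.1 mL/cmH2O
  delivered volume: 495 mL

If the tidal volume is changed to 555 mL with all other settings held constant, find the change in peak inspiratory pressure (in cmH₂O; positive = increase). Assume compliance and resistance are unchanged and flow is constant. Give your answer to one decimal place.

PIP = Vt/C + R·V̇ + PEEP (constant-flow equation of motion).
Only the elastic term changes: ΔPIP = ΔVt / C = (555 − 495) / 47.1 = 1.274 cmH2O.

1.3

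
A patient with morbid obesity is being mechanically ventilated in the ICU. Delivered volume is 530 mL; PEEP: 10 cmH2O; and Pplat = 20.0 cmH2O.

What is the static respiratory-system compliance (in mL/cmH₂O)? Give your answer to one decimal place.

Cstat = Vt / (Pplat − PEEP) = 530 / (20.0 − 10) = 530 / 10.0 = 53.0 mL/cmH2O.

53.0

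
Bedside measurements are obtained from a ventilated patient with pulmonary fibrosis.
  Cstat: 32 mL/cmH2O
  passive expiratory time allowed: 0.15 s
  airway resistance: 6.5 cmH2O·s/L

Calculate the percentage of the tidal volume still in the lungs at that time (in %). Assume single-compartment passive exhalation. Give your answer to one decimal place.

τ = R × C = 6.5 × 32 mL/cmH2O = 6.5 × 0.032 L/cmH2O = 0.208 s.
Passive exhalation: V(t)/V₀ = e^(−t/τ) = e^(−0.15/0.208) = 0.4862.
Fraction remaining = 0.4862 → 48.62%.

48.6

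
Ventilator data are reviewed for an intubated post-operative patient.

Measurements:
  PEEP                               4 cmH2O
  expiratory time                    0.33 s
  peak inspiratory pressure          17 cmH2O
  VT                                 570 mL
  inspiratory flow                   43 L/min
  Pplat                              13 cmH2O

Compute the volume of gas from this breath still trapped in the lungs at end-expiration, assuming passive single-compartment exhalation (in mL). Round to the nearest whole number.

Flow: 43 L/min ÷ 60 = 0.7167 L/s.
R = (PIP − Pplat)/V̇ = (17 − 13) / 0.7167 = 4.0/0.7167 = 5.581 cmH2O·s/L.
C = Vt/(Pplat − PEEP) = 570.0 / (13 − 4) = 570.0/9.0 = 63.333 mL/cmH2O.
τ = R × C = 5.581 × 0.06333 L/cmH2O = 0.3534 s.
Fraction remaining = e^(−Te/τ) = e^(−0.33/0.3534) = 0.3931.
Trapped volume = 570.0 × 0.3931 = 224.07 mL.

224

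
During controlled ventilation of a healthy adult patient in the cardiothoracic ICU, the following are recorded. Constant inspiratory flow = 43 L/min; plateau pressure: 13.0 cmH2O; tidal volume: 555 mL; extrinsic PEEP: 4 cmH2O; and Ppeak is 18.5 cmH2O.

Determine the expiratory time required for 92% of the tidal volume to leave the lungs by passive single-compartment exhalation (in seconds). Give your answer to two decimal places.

1.20

Flow: 43 L/min ÷ 60 = 0.7167 L/s.
R = (PIP − Pplat)/V̇ = (18.5 − 13.0) / 0.7167 = 5.5/0.7167 = 7.674 cmH2O·s/L.
C = Vt/(Pplat − PEEP) = 555.0 / (13.0 − 4) = 555.0/9.0 = 61.667 mL/cmH2O.
τ = R × C = 7.674 × 0.06167 L/cmH2O = 0.4733 s.
t = −τ·ln(1 − 0.92) = −0.4733·ln(0.08) = 1.195 s.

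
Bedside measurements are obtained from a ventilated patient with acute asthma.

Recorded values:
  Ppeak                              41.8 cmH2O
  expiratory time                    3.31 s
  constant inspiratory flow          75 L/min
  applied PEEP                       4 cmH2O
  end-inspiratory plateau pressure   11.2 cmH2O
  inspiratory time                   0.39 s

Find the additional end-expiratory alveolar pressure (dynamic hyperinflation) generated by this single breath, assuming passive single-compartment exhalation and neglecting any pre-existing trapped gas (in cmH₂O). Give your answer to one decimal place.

1.0

Flow: 75 L/min ÷ 60 = 1.25 L/s.
Vt = flow × Ti = 1.25 L/s × 0.39 s × 1000 mL/L = 487.5 mL.
R = (PIP − Pplat)/V̇ = (41.8 − 11.2) / 1.25 = 30.6/1.25 = 24.48 cmH2O·s/L.
C = Vt/(Pplat − PEEP) = 487.5 / (11.2 − 4) = 487.5/7.2 = 67.708 mL/cmH2O.
τ = R × C = 24.48 × 0.06771 L/cmH2O = 1.658 s.
Fraction remaining = e^(−Te/τ) = e^(−3.31/1.658) = 0.1358; trapped volume = 487.5 × 0.1358 = 66.203 mL.
Additional alveolar pressure from trapping ≈ V_trapped / C = 66.203 / 67.708 = 0.9778 cmH2O.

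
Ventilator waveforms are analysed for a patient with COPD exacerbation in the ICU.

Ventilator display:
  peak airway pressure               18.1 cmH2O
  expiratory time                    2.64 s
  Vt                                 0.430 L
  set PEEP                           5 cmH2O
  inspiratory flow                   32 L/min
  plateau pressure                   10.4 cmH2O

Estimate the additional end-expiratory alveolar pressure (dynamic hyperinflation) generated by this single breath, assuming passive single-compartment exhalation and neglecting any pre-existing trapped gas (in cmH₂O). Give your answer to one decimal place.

0.5

Flow: 32 L/min ÷ 60 = 0.5333 L/s.
R = (PIP − Pplat)/V̇ = (18.1 − 10.4) / 0.5333 = 7.7/0.5333 = 14.438 cmH2O·s/L.
C = Vt/(Pplat − PEEP) = 430.0 / (10.4 − 5) = 430.0/5.4 = 79.63 mL/cmH2O.
τ = R × C = 14.438 × 0.07963 L/cmH2O = 1.15 s.
Fraction remaining = e^(−Te/τ) = e^(−2.64/1.15) = 0.1007; trapped volume = 430.0 × 0.1007 = 43.301 mL.
Additional alveolar pressure from trapping ≈ V_trapped / C = 43.301 / 79.63 = 0.5438 cmH2O.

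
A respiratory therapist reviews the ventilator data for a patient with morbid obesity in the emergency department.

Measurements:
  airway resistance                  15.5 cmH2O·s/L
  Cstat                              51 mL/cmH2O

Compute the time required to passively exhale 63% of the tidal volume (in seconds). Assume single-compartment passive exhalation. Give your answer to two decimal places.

0.79

τ = R × C = 15.5 × 51 mL/cmH2O = 15.5 × 0.051 L/cmH2O = 0.7905 s.
Exhaled fraction f = 1 − e^(−t/τ) → t = −τ·ln(1 − f) = −0.7905·ln(0.37) = 0.786 s.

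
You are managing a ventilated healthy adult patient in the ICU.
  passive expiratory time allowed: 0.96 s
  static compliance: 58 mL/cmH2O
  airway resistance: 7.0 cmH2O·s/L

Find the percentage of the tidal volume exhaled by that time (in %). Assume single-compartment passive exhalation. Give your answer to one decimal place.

90.6

τ = R × C = 7.0 × 58 mL/cmH2O = 7.0 × 0.058 L/cmH2O = 0.406 s.
Passive exhalation: V(t)/V₀ = e^(−t/τ) = e^(−0.96/0.406) = 0.09399.
Fraction exhaled = 1 − 0.09399 = 0.906 → 90.6%.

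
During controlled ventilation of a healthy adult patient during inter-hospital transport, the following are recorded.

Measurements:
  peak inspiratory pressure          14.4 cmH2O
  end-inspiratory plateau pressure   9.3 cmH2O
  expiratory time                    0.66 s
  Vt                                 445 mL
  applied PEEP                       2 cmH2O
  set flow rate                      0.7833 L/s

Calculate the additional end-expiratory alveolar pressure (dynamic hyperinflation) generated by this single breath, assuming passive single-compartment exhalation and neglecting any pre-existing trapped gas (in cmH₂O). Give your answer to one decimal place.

1.4

R = (PIP − Pplat)/V̇ = (14.4 − 9.3) / 0.7833 = 5.1/0.7833 = 6.511 cmH2O·s/L.
C = Vt/(Pplat − PEEP) = 445.0 / (9.3 − 2) = 445.0/7.3 = 60.959 mL/cmH2O.
τ = R × C = 6.511 × 0.06096 L/cmH2O = 0.3969 s.
Fraction remaining = e^(−Te/τ) = e^(−0.66/0.3969) = 0.1896; trapped volume = 445.0 × 0.1896 = 84.372 mL.
Additional alveolar pressure from trapping ≈ V_trapped / C = 84.372 / 60.959 = 1.384 cmH2O.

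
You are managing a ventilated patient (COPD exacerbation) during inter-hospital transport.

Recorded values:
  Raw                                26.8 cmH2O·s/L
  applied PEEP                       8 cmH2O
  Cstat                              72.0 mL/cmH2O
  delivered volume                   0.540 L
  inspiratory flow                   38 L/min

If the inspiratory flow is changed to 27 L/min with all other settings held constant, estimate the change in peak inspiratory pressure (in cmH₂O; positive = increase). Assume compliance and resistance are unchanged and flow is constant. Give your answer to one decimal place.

-4.9

Flow: 38 L/min ÷ 60 = 0.6333 L/s.
New flow: 27 L/min ÷ 60 = 0.45 L/s.
PIP = Vt/C + R·V̇ + PEEP (constant-flow equation of motion).
Only the resistive term changes: ΔPIP = R × ΔV̇ = 26.8 × (0.45 − 0.6333) = 26.8 × -0.1833 = -4.912 cmH2O.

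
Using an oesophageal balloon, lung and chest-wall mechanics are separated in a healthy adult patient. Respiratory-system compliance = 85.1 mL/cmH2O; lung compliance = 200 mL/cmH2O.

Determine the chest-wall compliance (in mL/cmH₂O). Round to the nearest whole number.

1/Ccw = 1/Crs − 1/CL.
1/Ccw = 1/85.1 − 1/200 = 0.006751.
Ccw = 148.13 mL/cmH2O.

148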